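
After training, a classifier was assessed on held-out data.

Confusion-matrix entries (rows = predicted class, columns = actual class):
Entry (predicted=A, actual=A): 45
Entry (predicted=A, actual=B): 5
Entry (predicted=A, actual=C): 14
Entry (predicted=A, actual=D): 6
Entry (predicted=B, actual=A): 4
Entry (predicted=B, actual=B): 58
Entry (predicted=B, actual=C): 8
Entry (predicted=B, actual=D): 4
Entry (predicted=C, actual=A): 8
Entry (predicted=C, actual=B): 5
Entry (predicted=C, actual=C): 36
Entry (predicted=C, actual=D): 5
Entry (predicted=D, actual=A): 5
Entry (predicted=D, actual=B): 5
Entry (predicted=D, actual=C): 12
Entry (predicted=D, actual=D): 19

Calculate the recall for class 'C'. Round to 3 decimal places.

Treat 'C' as positive and all other classes as negative.
recall = TP/(TP+FN).
C: TP=36, FN=14+8+12=34 → 36/70 = 0.5143

0.514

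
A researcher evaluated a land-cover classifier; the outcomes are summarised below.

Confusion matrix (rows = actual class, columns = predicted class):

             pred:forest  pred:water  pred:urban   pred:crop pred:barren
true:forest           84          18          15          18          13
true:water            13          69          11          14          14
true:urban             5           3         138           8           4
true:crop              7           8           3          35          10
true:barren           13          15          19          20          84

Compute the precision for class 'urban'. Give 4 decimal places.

0.7419

One-vs-rest for 'urban': TP = diagonal; FP = other classes predicted 'urban'; FN = 'urban' predicted as other.
precision = TP/(TP+FP).
urban: TP=138, FP=15+11+3+19=48 → 138/186 = 0.74194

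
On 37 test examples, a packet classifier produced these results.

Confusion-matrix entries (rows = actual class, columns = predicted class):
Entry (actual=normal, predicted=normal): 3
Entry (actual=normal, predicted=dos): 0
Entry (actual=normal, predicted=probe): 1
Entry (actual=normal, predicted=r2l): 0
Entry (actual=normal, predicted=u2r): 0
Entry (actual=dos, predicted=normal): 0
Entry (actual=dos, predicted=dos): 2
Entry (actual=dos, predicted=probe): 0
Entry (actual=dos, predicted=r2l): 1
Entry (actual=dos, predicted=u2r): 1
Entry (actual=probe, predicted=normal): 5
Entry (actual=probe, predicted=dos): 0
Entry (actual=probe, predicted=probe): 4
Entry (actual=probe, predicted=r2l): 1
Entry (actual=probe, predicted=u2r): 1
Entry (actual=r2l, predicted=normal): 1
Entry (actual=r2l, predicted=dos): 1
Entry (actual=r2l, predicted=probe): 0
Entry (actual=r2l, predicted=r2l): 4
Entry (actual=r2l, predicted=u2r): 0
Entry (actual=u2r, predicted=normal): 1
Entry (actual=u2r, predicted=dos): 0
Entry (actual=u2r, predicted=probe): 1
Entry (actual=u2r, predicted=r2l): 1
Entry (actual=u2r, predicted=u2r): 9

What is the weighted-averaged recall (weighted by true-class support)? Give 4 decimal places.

0.5946

Per-class recall (TP/(TP+FN)):
  normal: TP=3, FN=0+1+0+0=1 → 3/4 = 0.75000
  dos: TP=2, FN=0+0+1+1=2 → 2/4 = 0.50000
  probe: TP=4, FN=5+0+1+1=7 → 4/11 = 0.36364
  r2l: TP=4, FN=1+1+0+0=2 → 4/6 = 0.66667
  u2r: TP=9, FN=1+0+1+1=3 → 9/12 = 0.75000
Weighted-recall = Σ (supportᵢ/N)·recallᵢ with N=37: (4/37)·0.75000 + (4/37)·0.50000 + (11/37)·0.36364 + (6/37)·0.66667 + (12/37)·0.75000 = 0.5946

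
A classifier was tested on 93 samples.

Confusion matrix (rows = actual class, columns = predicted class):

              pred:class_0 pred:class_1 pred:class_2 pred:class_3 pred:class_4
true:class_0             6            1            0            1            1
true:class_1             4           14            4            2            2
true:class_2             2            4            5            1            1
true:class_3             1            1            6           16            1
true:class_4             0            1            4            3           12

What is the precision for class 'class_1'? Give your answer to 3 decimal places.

0.667

Treat 'class_1' as positive and all other classes as negative.
precision = TP/(TP+FP).
class_1: TP=14, FP=1+4+1+1=7 → 14/21 = 0.6667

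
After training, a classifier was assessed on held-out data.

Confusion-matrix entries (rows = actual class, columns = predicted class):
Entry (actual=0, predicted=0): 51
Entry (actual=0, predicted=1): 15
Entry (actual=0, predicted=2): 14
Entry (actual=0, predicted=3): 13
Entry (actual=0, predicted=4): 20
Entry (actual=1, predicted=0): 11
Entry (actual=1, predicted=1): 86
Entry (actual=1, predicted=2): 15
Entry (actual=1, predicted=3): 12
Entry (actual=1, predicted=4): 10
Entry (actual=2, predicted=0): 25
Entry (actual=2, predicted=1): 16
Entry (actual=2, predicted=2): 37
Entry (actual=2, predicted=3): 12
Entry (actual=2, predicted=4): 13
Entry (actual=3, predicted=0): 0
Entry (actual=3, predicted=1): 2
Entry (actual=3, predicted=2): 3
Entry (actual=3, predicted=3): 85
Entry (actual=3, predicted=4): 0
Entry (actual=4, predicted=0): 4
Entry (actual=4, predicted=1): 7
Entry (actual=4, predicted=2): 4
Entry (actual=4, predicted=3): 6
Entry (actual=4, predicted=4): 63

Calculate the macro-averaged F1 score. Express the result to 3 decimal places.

0.605

Per-class F1 score (2·TP/(2·TP+FP+FN)):
  0: TP=51, FP=11+25+0+4=40, FN=15+14+13+20=62 → 102/204 = 0.5000
  1: TP=86, FP=15+16+2+7=40, FN=11+15+12+10=48 → 172/260 = 0.6615
  2: TP=37, FP=14+15+3+4=36, FN=25+16+12+13=66 → 74/176 = 0.4205
  3: TP=85, FP=13+12+12+6=43, FN=0+2+3+0=5 → 170/218 = 0.7798
  4: TP=63, FP=20+10+13+0=43, FN=4+7+4+6=21 → 126/190 = 0.6632
Macro-F1 score = mean = (0.5000 + 0.6615 + 0.4205 + 0.7798 + 0.6632) / 5 = 0.605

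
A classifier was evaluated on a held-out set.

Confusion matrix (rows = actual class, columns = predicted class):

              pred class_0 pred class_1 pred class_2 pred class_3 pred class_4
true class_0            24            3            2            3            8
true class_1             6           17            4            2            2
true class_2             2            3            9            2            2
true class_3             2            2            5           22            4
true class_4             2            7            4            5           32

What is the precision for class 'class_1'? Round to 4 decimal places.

0.5313

One-vs-rest for 'class_1': TP = diagonal; FP = other classes predicted 'class_1'; FN = 'class_1' predicted as other.
precision = TP/(TP+FP).
class_1: TP=17, FP=3+3+2+7=15 → 17/32 = 0.53125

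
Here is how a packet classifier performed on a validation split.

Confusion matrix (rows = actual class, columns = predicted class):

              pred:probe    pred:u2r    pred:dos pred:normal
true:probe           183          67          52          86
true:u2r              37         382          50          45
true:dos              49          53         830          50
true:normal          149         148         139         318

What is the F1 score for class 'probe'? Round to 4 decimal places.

0.4541

F1 score = 2·TP/(2·TP+FP+FN).
probe: TP=183, FP=37+49+149=235, FN=67+52+86=205 → 366/806 = 0.45409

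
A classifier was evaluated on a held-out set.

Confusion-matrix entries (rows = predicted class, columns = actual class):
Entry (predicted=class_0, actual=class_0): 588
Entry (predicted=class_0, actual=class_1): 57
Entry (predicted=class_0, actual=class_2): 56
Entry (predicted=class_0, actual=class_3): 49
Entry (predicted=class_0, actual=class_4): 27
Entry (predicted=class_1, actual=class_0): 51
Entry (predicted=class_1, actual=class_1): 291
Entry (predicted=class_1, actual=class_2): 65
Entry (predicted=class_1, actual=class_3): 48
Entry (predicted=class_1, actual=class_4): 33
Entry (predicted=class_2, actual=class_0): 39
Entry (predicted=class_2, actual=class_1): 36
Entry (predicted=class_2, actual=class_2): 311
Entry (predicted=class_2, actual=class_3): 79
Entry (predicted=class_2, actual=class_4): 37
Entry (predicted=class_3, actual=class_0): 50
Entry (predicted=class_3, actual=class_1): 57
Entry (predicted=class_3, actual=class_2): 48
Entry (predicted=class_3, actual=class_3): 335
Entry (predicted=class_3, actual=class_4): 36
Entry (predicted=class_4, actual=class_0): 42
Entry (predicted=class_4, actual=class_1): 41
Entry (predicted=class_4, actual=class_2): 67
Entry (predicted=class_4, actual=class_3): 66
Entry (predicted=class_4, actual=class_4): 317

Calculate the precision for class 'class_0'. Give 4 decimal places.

0.7568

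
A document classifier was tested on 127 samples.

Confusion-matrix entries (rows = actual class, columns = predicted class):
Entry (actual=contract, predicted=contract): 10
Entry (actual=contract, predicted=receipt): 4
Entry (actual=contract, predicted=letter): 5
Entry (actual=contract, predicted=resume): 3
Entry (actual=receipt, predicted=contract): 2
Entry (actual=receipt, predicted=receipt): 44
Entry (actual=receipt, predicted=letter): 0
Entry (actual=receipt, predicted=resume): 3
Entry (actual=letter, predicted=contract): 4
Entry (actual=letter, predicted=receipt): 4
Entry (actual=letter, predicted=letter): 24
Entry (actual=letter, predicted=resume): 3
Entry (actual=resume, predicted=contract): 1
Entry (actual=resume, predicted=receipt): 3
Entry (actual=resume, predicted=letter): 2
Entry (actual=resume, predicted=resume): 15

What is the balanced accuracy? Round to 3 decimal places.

Balanced accuracy = mean of per-class recall.
  contract: recall = 10/22 = 0.4545
  receipt: recall = 44/49 = 0.8980
  letter: recall = 24/35 = 0.6857
  resume: recall = 15/21 = 0.7143
Mean = (0.4545 + 0.8980 + 0.6857 + 0.7143) / 4 = 0.688

0.688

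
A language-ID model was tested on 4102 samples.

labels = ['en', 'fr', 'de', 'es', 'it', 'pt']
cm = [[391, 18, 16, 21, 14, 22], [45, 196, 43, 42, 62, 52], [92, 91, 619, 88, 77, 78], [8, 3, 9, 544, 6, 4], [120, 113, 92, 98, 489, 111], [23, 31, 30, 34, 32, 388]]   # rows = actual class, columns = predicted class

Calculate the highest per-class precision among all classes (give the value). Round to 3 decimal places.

Per-class precision (TP/(TP+FP)):
  en: TP=391, FP=45+92+8+120+23=288 → 391/679 = 0.5758
  fr: TP=196, FP=18+91+3+113+31=256 → 196/452 = 0.4336
  de: TP=619, FP=16+43+9+92+30=190 → 619/809 = 0.7651
  es: TP=544, FP=21+42+88+98+34=283 → 544/827 = 0.6578
  it: TP=489, FP=14+62+77+6+32=191 → 489/680 = 0.7191
  pt: TP=388, FP=22+52+78+4+111=267 → 388/655 = 0.5924
Highest is class 'de' with precision = 0.765.

0.765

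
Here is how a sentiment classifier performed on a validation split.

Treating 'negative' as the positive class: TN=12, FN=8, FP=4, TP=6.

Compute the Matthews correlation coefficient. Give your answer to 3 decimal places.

MCC = (TP·TN − FP·FN) / √((TP+FP)(TP+FN)(TN+FP)(TN+FN))
Numerator = 6·12 − 4·8 = 40
Denominator = √(10·14·16·20) = √44800 = 211.6601
MCC = 40 / 211.6601 = 0.189

0.189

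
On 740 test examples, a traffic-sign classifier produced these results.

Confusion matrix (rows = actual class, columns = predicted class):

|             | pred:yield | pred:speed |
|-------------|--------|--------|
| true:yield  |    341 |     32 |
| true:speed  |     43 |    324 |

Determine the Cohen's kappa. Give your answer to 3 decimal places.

0.797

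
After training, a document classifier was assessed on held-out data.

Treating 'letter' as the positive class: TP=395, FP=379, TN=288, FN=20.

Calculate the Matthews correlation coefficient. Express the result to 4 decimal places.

0.4133

MCC = (TP·TN − FP·FN) / √((TP+FP)(TP+FN)(TN+FP)(TN+FN))
Numerator = 395·288 − 379·20 = 106180
Denominator = √(774·415·667·308) = √65988097560 = 256881.4854
MCC = 106180 / 256881.4854 = 0.4133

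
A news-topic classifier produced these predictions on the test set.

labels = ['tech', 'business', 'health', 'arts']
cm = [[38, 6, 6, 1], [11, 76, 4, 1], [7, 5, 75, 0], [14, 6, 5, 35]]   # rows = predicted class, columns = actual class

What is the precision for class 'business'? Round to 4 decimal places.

Treat 'business' as positive and all other classes as negative.
precision = TP/(TP+FP).
business: TP=76, FP=11+4+1=16 → 76/92 = 0.82609

0.8261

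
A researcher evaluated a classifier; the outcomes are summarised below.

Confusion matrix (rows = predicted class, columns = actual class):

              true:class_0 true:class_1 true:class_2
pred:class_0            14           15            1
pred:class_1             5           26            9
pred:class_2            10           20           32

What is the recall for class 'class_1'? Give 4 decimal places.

0.4262

Treat 'class_1' as positive and all other classes as negative.
recall = TP/(TP+FN).
class_1: TP=26, FN=15+20=35 → 26/61 = 0.42623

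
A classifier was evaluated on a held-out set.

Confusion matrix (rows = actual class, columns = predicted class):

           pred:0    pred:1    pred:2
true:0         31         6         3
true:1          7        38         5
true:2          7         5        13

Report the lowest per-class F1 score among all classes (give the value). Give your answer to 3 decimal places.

Per-class F1 score (2·TP/(2·TP+FP+FN)):
  0: TP=31, FP=7+7=14, FN=6+3=9 → 62/85 = 0.7294
  1: TP=38, FP=6+5=11, FN=7+5=12 → 76/99 = 0.7677
  2: TP=13, FP=3+5=8, FN=7+5=12 → 26/46 = 0.5652
Lowest is class '2' with F1 score = 0.565.

0.565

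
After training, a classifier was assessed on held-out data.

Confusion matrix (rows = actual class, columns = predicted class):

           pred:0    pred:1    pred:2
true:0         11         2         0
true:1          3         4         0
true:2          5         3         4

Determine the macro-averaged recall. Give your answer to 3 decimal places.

Per-class recall (TP/(TP+FN)):
  0: TP=11, FN=2+0=2 → 11/13 = 0.8462
  1: TP=4, FN=3+0=3 → 4/7 = 0.5714
  2: TP=4, FN=5+3=8 → 4/12 = 0.3333
Macro-recall = mean = (0.8462 + 0.5714 + 0.3333) / 3 = 0.584

0.584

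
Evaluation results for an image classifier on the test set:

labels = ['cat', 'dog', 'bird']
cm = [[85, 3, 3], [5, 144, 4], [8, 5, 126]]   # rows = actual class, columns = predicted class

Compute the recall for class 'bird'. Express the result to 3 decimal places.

recall = TP/(TP+FN).
bird: TP=126, FN=8+5=13 → 126/139 = 0.9065

0.906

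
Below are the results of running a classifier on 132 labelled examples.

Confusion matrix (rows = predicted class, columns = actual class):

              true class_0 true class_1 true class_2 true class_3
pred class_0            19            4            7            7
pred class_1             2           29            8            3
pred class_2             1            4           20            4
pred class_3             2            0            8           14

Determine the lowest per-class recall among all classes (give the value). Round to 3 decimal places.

Per-class recall (TP/(TP+FN)):
  class_0: TP=19, FN=2+1+2=5 → 19/24 = 0.7917
  class_1: TP=29, FN=4+4+0=8 → 29/37 = 0.7838
  class_2: TP=20, FN=7+8+8=23 → 20/43 = 0.4651
  class_3: TP=14, FN=7+3+4=14 → 14/28 = 0.5000
Lowest is class 'class_2' with recall = 0.465.

0.465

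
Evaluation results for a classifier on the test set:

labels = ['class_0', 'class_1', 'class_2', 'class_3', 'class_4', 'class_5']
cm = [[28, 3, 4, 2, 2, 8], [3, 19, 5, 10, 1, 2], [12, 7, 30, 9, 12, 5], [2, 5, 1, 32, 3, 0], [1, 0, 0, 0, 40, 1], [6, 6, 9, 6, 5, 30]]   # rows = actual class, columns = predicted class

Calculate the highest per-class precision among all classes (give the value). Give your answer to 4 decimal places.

0.6522

Per-class precision (TP/(TP+FP)):
  class_0: TP=28, FP=3+12+2+1+6=24 → 28/52 = 0.53846
  class_1: TP=19, FP=3+7+5+0+6=21 → 19/40 = 0.47500
  class_2: TP=30, FP=4+5+1+0+9=19 → 30/49 = 0.61224
  class_3: TP=32, FP=2+10+9+0+6=27 → 32/59 = 0.54237
  class_4: TP=40, FP=2+1+12+3+5=23 → 40/63 = 0.63492
  class_5: TP=30, FP=8+2+5+0+1=16 → 30/46 = 0.65217
Highest is class 'class_5' with precision = 0.6522.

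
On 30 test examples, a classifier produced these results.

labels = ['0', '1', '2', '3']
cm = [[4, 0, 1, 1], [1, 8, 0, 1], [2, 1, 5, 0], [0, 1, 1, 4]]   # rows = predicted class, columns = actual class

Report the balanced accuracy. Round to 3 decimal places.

0.688

Balanced accuracy = mean of per-class recall.
  0: recall = 4/7 = 0.5714
  1: recall = 8/10 = 0.8000
  2: recall = 5/7 = 0.7143
  3: recall = 4/6 = 0.6667
Mean = (0.5714 + 0.8000 + 0.7143 + 0.6667) / 4 = 0.688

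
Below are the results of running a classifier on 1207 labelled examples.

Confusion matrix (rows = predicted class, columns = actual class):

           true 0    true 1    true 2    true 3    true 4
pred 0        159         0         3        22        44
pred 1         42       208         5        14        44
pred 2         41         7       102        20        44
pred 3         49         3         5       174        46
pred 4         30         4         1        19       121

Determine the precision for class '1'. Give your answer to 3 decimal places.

Treat '1' as positive and all other classes as negative.
precision = TP/(TP+FP).
1: TP=208, FP=42+5+14+44=105 → 208/313 = 0.6645

0.665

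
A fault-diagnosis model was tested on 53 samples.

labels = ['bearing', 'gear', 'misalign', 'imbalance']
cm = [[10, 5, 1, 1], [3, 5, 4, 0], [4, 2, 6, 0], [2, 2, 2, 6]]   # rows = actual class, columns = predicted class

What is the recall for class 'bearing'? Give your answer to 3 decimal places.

0.588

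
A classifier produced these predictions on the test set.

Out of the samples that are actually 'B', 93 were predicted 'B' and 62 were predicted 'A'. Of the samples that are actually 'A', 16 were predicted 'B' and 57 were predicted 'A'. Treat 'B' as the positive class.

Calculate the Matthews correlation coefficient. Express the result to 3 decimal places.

MCC = (TP·TN − FP·FN) / √((TP+FP)(TP+FN)(TN+FP)(TN+FN))
Numerator = 93·57 − 16·62 = 4309
Denominator = √(109·155·73·119) = √146766865 = 12114.7375
MCC = 4309 / 12114.7375 = 0.356

0.356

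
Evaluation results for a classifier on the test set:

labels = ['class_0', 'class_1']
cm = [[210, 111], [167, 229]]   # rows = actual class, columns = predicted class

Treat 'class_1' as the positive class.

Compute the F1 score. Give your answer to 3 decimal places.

0.622

Precision = TP/(TP+FP) = 229/340 = 0.6735
Recall = TP/(TP+FN) = 229/396 = 0.5783
F1 = 2·TP/(2·TP+FP+FN) = 458/736 = 0.622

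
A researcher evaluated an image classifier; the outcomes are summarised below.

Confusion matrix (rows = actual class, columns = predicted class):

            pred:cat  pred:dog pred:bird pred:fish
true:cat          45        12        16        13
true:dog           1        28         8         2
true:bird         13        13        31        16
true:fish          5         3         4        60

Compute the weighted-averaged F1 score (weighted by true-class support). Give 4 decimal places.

0.5996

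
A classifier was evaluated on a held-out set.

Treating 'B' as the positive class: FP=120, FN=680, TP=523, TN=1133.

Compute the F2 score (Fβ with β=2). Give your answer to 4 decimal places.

Fβ = (1+β²)·TP / ((1+β²)·TP + β²·FN + FP), with β²=4
= 5·523 / (5·523 + 4·680 + 120) = 0.4794

0.4794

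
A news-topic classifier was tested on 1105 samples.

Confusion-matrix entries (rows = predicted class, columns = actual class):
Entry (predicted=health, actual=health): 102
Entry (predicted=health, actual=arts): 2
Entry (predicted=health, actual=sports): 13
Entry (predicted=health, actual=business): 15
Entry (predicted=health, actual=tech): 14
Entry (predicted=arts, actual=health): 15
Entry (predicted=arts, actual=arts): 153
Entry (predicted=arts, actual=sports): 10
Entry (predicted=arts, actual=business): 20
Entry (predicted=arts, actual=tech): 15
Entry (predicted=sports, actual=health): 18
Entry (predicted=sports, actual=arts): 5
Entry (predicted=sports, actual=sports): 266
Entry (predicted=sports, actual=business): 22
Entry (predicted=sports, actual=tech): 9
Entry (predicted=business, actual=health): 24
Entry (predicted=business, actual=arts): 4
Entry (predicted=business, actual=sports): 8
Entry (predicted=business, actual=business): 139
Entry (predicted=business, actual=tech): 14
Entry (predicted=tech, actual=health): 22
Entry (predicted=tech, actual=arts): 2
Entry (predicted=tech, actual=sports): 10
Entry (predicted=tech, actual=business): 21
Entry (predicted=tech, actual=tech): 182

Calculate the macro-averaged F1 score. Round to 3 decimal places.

0.747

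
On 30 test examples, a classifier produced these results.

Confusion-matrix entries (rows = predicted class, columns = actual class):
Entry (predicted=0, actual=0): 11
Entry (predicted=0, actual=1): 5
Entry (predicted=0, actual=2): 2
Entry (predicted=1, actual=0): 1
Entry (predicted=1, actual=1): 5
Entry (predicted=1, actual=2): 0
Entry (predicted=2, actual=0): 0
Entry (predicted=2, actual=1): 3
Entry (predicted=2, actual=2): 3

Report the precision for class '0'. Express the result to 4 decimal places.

0.6111

Treat '0' as positive and all other classes as negative.
precision = TP/(TP+FP).
0: TP=11, FP=5+2=7 → 11/18 = 0.61111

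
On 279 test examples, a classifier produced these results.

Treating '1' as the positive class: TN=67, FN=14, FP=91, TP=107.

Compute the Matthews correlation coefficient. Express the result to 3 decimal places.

MCC = (TP·TN − FP·FN) / √((TP+FP)(TP+FN)(TN+FP)(TN+FN))
Numerator = 107·67 − 91·14 = 5895
Denominator = √(198·121·158·81) = √306614484 = 17510.4107
MCC = 5895 / 17510.4107 = 0.337

0.337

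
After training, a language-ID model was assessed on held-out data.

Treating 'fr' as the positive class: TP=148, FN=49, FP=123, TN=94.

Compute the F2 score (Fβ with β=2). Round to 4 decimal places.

Fβ = (1+β²)·TP / ((1+β²)·TP + β²·FN + FP), with β²=4
= 5·148 / (5·148 + 4·49 + 123) = 0.6988

0.6988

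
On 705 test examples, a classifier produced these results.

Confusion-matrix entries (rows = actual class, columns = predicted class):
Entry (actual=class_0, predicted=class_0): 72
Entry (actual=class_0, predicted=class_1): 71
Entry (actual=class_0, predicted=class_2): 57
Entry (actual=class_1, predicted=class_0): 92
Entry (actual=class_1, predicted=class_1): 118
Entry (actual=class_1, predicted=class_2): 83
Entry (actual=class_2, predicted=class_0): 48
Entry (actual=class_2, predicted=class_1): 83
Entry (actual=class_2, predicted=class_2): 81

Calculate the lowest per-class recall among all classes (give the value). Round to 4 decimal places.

Per-class recall (TP/(TP+FN)):
  class_0: TP=72, FN=71+57=128 → 72/200 = 0.36000
  class_1: TP=118, FN=92+83=175 → 118/293 = 0.40273
  class_2: TP=81, FN=48+83=131 → 81/212 = 0.38208
Lowest is class 'class_0' with recall = 0.3600.

0.3600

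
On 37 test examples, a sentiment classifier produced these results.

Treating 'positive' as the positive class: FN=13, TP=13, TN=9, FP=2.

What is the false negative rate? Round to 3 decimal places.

FNR = FN/(FN+TP) = 13/(13+13) = 0.500

0.500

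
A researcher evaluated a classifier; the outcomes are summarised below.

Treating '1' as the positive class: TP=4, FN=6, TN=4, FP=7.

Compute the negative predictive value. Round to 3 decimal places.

0.400

NPV = TN/(TN+FN) = 4/(4+6) = 0.400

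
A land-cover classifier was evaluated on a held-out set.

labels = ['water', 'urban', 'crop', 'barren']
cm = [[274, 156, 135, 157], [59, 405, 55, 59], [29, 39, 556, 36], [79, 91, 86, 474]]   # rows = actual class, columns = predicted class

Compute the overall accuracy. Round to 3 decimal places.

0.635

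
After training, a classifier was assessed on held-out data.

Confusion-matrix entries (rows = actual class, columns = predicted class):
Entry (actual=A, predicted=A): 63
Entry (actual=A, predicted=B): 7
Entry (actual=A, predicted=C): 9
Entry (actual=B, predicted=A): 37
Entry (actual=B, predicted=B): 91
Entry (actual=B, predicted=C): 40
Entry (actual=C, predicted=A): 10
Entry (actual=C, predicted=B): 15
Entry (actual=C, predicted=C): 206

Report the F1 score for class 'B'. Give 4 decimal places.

0.6477

One-vs-rest for 'B': TP = diagonal; FP = other classes predicted 'B'; FN = 'B' predicted as other.
F1 score = 2·TP/(2·TP+FP+FN).
B: TP=91, FP=7+15=22, FN=37+40=77 → 182/281 = 0.64769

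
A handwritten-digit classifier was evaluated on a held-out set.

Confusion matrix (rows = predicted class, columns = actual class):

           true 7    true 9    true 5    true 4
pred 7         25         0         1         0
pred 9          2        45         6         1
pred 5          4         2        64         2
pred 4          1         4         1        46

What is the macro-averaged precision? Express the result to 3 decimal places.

0.892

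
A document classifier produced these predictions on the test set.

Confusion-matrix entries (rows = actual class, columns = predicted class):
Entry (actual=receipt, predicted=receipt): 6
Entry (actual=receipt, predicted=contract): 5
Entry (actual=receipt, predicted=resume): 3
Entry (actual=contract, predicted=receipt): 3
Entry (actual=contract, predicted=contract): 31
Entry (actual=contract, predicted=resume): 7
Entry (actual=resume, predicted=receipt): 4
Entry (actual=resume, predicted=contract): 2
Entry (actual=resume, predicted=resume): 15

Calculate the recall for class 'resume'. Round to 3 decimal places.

0.714

One-vs-rest for 'resume': TP = diagonal; FP = other classes predicted 'resume'; FN = 'resume' predicted as other.
recall = TP/(TP+FN).
resume: TP=15, FN=4+2=6 → 15/21 = 0.7143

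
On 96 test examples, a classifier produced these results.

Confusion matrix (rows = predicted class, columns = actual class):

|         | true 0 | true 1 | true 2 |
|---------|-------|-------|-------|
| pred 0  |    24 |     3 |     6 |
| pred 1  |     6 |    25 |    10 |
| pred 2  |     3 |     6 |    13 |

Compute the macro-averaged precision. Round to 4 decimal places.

Per-class precision (TP/(TP+FP)):
  0: TP=24, FP=3+6=9 → 24/33 = 0.72727
  1: TP=25, FP=6+10=16 → 25/41 = 0.60976
  2: TP=13, FP=3+6=9 → 13/22 = 0.59091
Macro-precision = mean = (0.72727 + 0.60976 + 0.59091) / 3 = 0.6426

0.6426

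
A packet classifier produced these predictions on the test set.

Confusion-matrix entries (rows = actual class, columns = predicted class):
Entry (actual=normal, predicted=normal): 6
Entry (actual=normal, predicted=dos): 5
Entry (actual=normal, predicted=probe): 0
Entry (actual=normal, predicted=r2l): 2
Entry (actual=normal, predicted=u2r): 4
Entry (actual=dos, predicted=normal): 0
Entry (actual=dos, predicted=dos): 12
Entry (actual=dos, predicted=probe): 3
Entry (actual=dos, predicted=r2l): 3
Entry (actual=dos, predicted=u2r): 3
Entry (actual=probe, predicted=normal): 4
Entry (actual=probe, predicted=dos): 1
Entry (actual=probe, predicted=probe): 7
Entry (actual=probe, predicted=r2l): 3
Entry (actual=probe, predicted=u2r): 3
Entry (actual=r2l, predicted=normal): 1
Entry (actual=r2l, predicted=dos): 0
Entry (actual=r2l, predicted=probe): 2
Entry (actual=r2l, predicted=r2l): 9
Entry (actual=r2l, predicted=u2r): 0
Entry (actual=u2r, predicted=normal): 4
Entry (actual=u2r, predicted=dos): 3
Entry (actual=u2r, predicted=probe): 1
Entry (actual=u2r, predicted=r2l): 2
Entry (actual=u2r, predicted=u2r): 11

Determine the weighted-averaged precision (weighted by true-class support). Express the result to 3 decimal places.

0.508

Per-class precision (TP/(TP+FP)):
  normal: TP=6, FP=0+4+1+4=9 → 6/15 = 0.4000
  dos: TP=12, FP=5+1+0+3=9 → 12/21 = 0.5714
  probe: TP=7, FP=0+3+2+1=6 → 7/13 = 0.5385
  r2l: TP=9, FP=2+3+3+2=10 → 9/19 = 0.4737
  u2r: TP=11, FP=4+3+3+0=10 → 11/21 = 0.5238
Weighted-precision = Σ (supportᵢ/N)·precisionᵢ with N=89: (17/89)·0.4000 + (21/89)·0.5714 + (18/89)·0.5385 + (12/89)·0.4737 + (21/89)·0.5238 = 0.508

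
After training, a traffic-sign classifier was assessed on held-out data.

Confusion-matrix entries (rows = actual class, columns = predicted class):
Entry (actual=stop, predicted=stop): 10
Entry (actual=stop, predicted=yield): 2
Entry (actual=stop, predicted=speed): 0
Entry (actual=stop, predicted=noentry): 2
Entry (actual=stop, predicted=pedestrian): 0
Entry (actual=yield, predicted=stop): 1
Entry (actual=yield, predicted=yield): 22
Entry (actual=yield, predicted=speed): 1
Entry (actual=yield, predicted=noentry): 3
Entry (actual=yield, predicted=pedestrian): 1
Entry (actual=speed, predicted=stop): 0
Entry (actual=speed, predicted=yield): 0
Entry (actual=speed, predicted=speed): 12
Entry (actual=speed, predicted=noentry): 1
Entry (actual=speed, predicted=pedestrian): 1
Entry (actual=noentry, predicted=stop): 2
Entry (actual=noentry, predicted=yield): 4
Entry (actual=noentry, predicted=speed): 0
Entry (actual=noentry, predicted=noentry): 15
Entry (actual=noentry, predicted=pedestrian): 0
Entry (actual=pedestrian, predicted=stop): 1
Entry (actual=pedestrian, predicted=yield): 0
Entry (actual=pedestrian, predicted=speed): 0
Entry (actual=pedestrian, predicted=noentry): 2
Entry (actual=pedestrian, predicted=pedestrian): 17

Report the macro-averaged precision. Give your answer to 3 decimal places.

0.794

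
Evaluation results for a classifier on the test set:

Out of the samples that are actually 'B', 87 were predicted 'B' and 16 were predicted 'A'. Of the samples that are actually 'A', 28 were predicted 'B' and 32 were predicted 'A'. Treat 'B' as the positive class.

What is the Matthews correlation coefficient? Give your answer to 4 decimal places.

MCC = (TP·TN − FP·FN) / √((TP+FP)(TP+FN)(TN+FP)(TN+FN))
Numerator = 87·32 − 28·16 = 2336
Denominator = √(115·103·60·48) = √34113600 = 5840.6849
MCC = 2336 / 5840.6849 = 0.4000

0.4000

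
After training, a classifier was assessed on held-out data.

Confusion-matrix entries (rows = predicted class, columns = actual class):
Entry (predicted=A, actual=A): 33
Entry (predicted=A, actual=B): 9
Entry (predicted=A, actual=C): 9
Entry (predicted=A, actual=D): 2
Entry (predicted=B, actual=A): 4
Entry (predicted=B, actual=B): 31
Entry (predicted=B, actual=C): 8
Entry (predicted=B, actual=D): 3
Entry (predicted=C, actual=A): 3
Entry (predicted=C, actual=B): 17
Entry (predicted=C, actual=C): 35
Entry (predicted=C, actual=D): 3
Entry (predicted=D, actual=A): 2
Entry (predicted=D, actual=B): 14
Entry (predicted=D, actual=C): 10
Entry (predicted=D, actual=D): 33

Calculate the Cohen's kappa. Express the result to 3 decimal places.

0.484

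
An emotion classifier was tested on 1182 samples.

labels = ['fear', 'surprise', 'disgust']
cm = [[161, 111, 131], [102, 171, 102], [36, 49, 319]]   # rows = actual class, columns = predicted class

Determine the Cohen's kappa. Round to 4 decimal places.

0.3247

Observed agreement pₒ = trace/N = 651/1182 = 0.55076
Expected agreement pₑ = Σ (rowᵢ·colᵢ)/N² = (403·299 + 375·331 + 404·552)/1182² = 0.33471
κ = (pₒ − pₑ)/(1 − pₑ) = (0.55076 − 0.33471)/(1 − 0.33471) = 0.3247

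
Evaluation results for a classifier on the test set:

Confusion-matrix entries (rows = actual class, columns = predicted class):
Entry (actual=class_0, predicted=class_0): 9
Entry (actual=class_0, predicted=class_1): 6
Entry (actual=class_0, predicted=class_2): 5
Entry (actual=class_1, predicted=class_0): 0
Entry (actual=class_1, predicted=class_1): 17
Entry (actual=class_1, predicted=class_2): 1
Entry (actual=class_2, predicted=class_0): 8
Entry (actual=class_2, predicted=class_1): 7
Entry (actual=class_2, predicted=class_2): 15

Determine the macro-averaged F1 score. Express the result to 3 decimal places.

Per-class F1 score (2·TP/(2·TP+FP+FN)):
  class_0: TP=9, FP=0+8=8, FN=6+5=11 → 18/37 = 0.4865
  class_1: TP=17, FP=6+7=13, FN=0+1=1 → 34/48 = 0.7083
  class_2: TP=15, FP=5+1=6, FN=8+7=15 → 30/51 = 0.5882
Macro-F1 score = mean = (0.4865 + 0.7083 + 0.5882) / 3 = 0.594

0.594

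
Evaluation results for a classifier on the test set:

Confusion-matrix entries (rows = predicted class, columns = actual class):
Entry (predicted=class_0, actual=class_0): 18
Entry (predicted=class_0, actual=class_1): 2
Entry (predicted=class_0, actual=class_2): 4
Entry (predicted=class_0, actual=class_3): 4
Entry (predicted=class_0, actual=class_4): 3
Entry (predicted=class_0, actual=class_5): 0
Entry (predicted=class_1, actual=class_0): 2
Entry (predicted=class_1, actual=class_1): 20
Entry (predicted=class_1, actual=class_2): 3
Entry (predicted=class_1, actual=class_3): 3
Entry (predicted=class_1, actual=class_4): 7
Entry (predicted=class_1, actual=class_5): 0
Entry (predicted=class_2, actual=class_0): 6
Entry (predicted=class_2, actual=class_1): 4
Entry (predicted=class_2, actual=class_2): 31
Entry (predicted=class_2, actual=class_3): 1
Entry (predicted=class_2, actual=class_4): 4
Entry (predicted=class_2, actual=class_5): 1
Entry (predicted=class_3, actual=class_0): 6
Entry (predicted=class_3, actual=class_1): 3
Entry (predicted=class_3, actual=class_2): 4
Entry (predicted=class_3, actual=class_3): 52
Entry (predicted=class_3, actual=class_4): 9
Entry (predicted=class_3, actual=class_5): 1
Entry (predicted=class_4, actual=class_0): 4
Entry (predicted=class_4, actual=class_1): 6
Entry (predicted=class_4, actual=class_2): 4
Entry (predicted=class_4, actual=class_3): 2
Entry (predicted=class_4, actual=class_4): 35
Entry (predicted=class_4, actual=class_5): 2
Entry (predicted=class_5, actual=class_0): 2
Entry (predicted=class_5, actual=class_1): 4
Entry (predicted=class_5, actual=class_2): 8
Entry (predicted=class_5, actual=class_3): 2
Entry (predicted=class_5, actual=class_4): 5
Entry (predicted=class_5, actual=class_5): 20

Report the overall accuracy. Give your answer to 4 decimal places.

0.6241

Accuracy = trace / total = (18+20+31+52+35+20=176) / 282 = 176/282 = 0.6241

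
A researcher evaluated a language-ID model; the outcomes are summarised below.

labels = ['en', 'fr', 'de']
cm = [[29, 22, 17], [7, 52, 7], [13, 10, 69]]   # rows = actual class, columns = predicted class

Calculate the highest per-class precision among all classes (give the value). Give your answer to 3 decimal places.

Per-class precision (TP/(TP+FP)):
  en: TP=29, FP=7+13=20 → 29/49 = 0.5918
  fr: TP=52, FP=22+10=32 → 52/84 = 0.6190
  de: TP=69, FP=17+7=24 → 69/93 = 0.7419
Highest is class 'de' with precision = 0.742.

0.742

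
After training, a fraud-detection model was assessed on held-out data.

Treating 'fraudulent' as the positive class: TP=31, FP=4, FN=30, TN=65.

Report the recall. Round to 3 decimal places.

0.508

Recall = TP/(TP+FN) = 31/(31+30) = 31/61 = 0.508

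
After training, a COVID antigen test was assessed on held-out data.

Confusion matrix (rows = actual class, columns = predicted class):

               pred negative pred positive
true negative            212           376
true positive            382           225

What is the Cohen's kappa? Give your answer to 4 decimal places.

-0.2687

Observed agreement pₒ = trace/N = 437/1195 = 0.36569
Expected agreement pₑ = Σ (rowᵢ·colᵢ)/N² = (588·594 + 607·601)/1195² = 0.50005
κ = (pₒ − pₑ)/(1 − pₑ) = (0.36569 − 0.50005)/(1 − 0.50005) = -0.2687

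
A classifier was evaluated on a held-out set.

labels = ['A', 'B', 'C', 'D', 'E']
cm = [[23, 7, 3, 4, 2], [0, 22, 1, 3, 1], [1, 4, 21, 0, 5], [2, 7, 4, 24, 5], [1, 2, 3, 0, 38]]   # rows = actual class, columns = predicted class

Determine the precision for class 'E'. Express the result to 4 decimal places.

0.7451

precision = TP/(TP+FP).
E: TP=38, FP=2+1+5+5=13 → 38/51 = 0.74510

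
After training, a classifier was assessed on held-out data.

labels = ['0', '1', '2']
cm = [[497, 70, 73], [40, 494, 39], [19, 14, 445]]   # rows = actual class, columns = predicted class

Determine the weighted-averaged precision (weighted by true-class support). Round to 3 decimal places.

0.854

Per-class precision (TP/(TP+FP)):
  0: TP=497, FP=40+19=59 → 497/556 = 0.8939
  1: TP=494, FP=70+14=84 → 494/578 = 0.8547
  2: TP=445, FP=73+39=112 → 445/557 = 0.7989
Weighted-precision = Σ (supportᵢ/N)·precisionᵢ with N=1691: (640/1691)·0.8939 + (573/1691)·0.8547 + (478/1691)·0.7989 = 0.854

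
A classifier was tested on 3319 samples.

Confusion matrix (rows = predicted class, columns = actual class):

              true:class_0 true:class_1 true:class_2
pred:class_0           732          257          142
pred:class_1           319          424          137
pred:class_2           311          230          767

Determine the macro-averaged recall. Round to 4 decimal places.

Per-class recall (TP/(TP+FN)):
  class_0: TP=732, FN=319+311=630 → 732/1362 = 0.53744
  class_1: TP=424, FN=257+230=487 → 424/911 = 0.46542
  class_2: TP=767, FN=142+137=279 → 767/1046 = 0.73327
Macro-recall = mean = (0.53744 + 0.46542 + 0.73327) / 3 = 0.5787

0.5787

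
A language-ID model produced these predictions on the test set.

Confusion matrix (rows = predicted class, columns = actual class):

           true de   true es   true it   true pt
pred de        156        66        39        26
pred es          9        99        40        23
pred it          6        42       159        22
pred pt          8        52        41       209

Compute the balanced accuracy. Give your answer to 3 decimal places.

0.643

Balanced accuracy = mean of per-class recall.
  de: recall = 156/179 = 0.8715
  es: recall = 99/259 = 0.3822
  it: recall = 159/279 = 0.5699
  pt: recall = 209/280 = 0.7464
Mean = (0.8715 + 0.3822 + 0.5699 + 0.7464) / 4 = 0.643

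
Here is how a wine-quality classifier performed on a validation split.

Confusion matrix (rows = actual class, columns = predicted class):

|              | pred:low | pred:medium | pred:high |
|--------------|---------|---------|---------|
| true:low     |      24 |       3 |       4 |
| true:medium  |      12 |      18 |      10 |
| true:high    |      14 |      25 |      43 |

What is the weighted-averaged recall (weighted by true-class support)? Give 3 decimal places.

0.556

Per-class recall (TP/(TP+FN)):
  low: TP=24, FN=3+4=7 → 24/31 = 0.7742
  medium: TP=18, FN=12+10=22 → 18/40 = 0.4500
  high: TP=43, FN=14+25=39 → 43/82 = 0.5244
Weighted-recall = Σ (supportᵢ/N)·recallᵢ with N=153: (31/153)·0.7742 + (40/153)·0.4500 + (82/153)·0.5244 = 0.556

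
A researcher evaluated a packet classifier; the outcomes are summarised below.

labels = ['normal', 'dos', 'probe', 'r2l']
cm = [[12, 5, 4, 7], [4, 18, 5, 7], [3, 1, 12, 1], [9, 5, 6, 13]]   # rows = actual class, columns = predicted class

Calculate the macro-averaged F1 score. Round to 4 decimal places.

Per-class F1 score (2·TP/(2·TP+FP+FN)):
  normal: TP=12, FP=4+3+9=16, FN=5+4+7=16 → 24/56 = 0.42857
  dos: TP=18, FP=5+1+5=11, FN=4+5+7=16 → 36/63 = 0.57143
  probe: TP=12, FP=4+5+6=15, FN=3+1+1=5 → 24/44 = 0.54545
  r2l: TP=13, FP=7+7+1=15, FN=9+5+6=20 → 26/61 = 0.42623
Macro-F1 score = mean = (0.42857 + 0.57143 + 0.54545 + 0.42623) / 4 = 0.4929

0.4929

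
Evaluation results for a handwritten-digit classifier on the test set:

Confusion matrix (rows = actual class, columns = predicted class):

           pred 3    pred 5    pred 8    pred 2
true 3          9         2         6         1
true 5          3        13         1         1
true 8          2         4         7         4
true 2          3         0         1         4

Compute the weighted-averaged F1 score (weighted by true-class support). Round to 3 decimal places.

Per-class F1 score (2·TP/(2·TP+FP+FN)):
  3: TP=9, FP=3+2+3=8, FN=2+6+1=9 → 18/35 = 0.5143
  5: TP=13, FP=2+4+0=6, FN=3+1+1=5 → 26/37 = 0.7027
  8: TP=7, FP=6+1+1=8, FN=2+4+4=10 → 14/32 = 0.4375
  2: TP=4, FP=1+1+4=6, FN=3+0+1=4 → 8/18 = 0.4444
Weighted-F1 score = Σ (supportᵢ/N)·F1 scoreᵢ with N=61: (18/61)·0.5143 + (18/61)·0.7027 + (17/61)·0.4375 + (8/61)·0.4444 = 0.539

0.539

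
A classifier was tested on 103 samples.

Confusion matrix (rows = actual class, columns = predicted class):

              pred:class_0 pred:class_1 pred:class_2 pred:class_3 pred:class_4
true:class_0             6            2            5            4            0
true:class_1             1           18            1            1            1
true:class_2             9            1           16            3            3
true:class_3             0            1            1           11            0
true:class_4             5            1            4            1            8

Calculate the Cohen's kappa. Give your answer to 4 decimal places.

Observed agreement pₒ = trace/N = 59/103 = 0.57282
Expected agreement pₑ = Σ (rowᵢ·colᵢ)/N² = (17·21 + 22·23 + 32·27 + 13·20 + 19·12)/103² = 0.20878
κ = (pₒ − pₑ)/(1 − pₑ) = (0.57282 − 0.20878)/(1 − 0.20878) = 0.4601

0.4601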